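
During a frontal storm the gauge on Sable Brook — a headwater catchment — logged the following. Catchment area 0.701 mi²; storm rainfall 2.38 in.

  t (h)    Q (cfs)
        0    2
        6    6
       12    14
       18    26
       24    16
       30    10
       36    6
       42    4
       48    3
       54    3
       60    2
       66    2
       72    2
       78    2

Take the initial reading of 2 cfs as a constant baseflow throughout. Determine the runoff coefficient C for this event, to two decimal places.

ΣQ_DR = 70.00 cfs; V = ΣQ_DR·Δt = 1.512 × 10^6 ft³.
Runoff depth d = V / A = 0.9284 in.
C = d / P = 0.9284 / 2.38 = 0.39.

C ≈ 0.39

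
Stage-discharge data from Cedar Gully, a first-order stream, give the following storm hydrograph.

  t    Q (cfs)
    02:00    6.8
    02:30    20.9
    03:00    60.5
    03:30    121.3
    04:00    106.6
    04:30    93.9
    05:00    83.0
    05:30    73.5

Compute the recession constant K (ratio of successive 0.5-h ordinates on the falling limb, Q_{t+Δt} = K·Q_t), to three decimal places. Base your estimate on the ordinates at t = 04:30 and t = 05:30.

K ≈ 0.885

Using the recession-limb readings at t = 04:30 and t = 05:30: Q falls from 93.9 to 73.5 cfs over 2 intervals.
K = (Q₂/Q₁)^(1/2) = (73.5/93.9)^(1/2) = 0.885.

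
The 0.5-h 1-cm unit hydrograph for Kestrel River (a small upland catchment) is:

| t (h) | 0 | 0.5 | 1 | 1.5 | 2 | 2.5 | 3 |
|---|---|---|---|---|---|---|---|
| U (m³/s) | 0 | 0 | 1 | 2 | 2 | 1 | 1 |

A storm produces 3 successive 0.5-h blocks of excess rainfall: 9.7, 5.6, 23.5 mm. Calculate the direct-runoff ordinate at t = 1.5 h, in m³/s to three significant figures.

Q ≈ 2.50 m³/s

By discrete convolution, Q_j = Σ (P_i / 10 mm) · U_{j−i}.
At t = 1.5 h (j=3): Q = (9.7/10)·2 + (5.6/10)·1 + (23.5/10)·0 = 2.50 m³/s.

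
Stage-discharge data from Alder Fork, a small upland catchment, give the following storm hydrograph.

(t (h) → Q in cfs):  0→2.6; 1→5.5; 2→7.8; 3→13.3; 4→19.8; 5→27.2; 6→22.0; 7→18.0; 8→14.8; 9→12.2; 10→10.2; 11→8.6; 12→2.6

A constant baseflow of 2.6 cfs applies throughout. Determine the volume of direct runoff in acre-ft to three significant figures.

V ≈ 10.8 acre-ft

Direct-runoff ordinates (Q − Q_b): 0.0, 2.9, 5.2, 10.7, 17.2, 24.6, 19.4, 15.4, 12.2, 9.6, 7.6, 6.0, 0.0 cfs.
ΣQ_DR = 130.8 cfs.
With Δt = 1 h = 3600 s, V = ΣQ_DR · Δt = 130.8 × 3600 = 4.71 × 10^5 ft³ = 10.8 acre-ft.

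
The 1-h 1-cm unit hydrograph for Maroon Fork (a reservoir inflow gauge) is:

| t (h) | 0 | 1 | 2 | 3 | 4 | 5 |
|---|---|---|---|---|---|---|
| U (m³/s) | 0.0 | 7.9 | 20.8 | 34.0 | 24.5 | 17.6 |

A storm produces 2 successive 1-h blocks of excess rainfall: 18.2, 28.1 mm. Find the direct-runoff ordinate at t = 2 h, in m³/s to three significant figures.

Q ≈ 60.1 m³/s

By discrete convolution, Q_j = Σ (P_i / 10 mm) · U_{j−i}.
At t = 2 h (j=2): Q = (18.2/10)·20.8 + (28.1/10)·7.9 = 60.1 m³/s.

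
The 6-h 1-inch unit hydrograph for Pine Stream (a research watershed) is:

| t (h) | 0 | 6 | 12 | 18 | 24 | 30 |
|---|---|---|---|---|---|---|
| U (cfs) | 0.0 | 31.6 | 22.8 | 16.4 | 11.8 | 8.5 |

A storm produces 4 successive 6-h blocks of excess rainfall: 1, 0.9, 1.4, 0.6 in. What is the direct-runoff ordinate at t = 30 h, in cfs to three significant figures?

Q ≈ 55.8 cfs

By discrete convolution, Q_j = Σ (P_i / 1 in) · U_{j−i}.
At t = 30 h (j=5): Q = (1/1)·8.5 + (0.9/1)·11.8 + (1.4/1)·16.4 + (0.6/1)·22.8 = 55.8 cfs.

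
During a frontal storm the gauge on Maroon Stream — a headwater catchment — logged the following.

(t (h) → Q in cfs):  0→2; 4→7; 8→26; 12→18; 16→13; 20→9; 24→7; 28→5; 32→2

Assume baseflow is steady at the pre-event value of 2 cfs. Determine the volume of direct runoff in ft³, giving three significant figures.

Direct-runoff ordinates (Q − Q_b): 0.0, 5.0, 24.0, 16.0, 11.0, 7.0, 5.0, 3.0, 0.0 cfs.
ΣQ_DR = 71.00 cfs.
With Δt = 4 h = 14400 s, V = ΣQ_DR · Δt = 71.00 × 14400 = 1.02 × 10^6 ft³.

V ≈ 1.02 × 10^6 ft³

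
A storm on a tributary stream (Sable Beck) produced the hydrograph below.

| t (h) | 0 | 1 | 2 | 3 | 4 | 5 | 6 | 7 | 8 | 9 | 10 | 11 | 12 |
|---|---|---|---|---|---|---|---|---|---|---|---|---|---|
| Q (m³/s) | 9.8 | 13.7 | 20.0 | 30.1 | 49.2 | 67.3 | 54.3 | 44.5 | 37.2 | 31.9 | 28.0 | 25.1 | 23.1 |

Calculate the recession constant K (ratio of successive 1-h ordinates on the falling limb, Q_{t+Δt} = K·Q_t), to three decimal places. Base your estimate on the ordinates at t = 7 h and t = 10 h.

K ≈ 0.857

Using the recession-limb readings at t = 7 h and t = 10 h: Q falls from 44.5 to 28.0 m³/s over 3 intervals.
K = (Q₂/Q₁)^(1/3) = (28.0/44.5)^(1/3) = 0.857.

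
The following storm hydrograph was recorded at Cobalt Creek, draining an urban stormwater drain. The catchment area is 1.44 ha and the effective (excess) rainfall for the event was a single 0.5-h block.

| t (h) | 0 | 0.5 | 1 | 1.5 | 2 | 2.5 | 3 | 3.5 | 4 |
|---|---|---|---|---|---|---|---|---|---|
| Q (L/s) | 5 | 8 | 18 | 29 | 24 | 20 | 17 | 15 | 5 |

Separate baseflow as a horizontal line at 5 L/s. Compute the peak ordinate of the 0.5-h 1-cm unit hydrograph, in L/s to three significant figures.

Direct runoff: 0.0, 3.0, 13.0, 24.0, 19.0, 15.0, 12.0, 10.0, 0.0 L/s; ΣQ_DR = 96.00 L/s, peak = 24.0 L/s.
Runoff depth d = ΣQ_DR·Δt / A = 96.00 × 1800 / (1.44 ha) = 12.00 mm.
The 1-cm UH is the DRH scaled by (10 mm)/d, so U_p = 24.0 × 10/12.00 = 20.0 L/s.

U_p ≈ 20.0 L/s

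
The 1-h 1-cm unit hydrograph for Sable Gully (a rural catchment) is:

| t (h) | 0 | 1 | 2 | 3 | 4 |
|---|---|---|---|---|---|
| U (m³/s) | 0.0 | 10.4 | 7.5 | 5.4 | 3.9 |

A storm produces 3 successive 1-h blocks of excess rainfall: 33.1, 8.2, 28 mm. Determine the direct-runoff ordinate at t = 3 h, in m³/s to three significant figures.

By discrete convolution, Q_j = Σ (P_i / 10 mm) · U_{j−i}.
At t = 3 h (j=3): Q = (33.1/10)·5.4 + (8.2/10)·7.5 + (28/10)·10.4 = 53.1 m³/s.

Q ≈ 53.1 m³/s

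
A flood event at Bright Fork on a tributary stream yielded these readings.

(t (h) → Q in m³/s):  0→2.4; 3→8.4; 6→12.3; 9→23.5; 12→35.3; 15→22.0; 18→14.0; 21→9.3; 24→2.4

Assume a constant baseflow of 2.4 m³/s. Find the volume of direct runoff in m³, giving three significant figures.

V ≈ 1.17 × 10^6 m³

Direct-runoff ordinates (Q − Q_b): 0.0, 6.0, 9.9, 21.1, 32.9, 19.6, 11.6, 6.9, 0.0 m³/s.
ΣQ_DR = 108.0 m³/s.
With Δt = 3 h = 10800 s, V = ΣQ_DR · Δt = 108.0 × 10800 = 1.17 × 10^6 m³.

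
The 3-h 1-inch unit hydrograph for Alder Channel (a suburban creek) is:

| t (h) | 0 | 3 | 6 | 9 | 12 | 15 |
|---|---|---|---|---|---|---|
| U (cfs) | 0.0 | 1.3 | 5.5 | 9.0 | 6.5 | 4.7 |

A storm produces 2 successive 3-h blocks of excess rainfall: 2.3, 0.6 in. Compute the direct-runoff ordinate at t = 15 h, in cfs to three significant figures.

Q ≈ 14.7 cfs

By discrete convolution, Q_j = Σ (P_i / 1 in) · U_{j−i}.
At t = 15 h (j=5): Q = (2.3/1)·4.7 + (0.6/1)·6.5 = 14.7 cfs.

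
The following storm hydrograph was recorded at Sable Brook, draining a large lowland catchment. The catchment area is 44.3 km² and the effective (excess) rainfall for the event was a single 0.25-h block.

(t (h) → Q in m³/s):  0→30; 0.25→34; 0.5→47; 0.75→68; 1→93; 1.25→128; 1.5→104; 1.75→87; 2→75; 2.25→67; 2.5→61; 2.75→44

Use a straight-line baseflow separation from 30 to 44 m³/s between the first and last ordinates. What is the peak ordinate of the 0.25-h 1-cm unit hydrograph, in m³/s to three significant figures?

U_p ≈ 114 m³/s

Direct runoff: 0.00, 2.73, 14.45, 34.18, 57.91, 91.64, 66.36, 48.09, 34.82, 25.55, 18.27, 0.00 m³/s; ΣQ_DR = 394.0 m³/s, peak = 91.64 m³/s.
Runoff depth d = ΣQ_DR·Δt / A = 394.0 × 900 / (44.3 km²) = 8.005 mm.
The 1-cm UH is the DRH scaled by (10 mm)/d, so U_p = 91.64 × 10/8.005 = 114 m³/s.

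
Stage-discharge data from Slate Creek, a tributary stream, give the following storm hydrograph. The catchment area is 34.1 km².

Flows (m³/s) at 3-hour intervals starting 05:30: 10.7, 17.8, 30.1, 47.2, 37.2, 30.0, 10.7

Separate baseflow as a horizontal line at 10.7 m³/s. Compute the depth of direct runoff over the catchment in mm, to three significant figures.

Direct runoff: 0.0, 7.1, 19.4, 36.5, 26.5, 19.3, 0.0 m³/s; ΣQ_DR = 108.8 m³/s.
V = ΣQ_DR · Δt = 108.8 × 10800 s = 1.175 × 10^6 m³.
Over A = 34.1 km², depth = V / A = 34.5 mm.

d ≈ 34.5 mm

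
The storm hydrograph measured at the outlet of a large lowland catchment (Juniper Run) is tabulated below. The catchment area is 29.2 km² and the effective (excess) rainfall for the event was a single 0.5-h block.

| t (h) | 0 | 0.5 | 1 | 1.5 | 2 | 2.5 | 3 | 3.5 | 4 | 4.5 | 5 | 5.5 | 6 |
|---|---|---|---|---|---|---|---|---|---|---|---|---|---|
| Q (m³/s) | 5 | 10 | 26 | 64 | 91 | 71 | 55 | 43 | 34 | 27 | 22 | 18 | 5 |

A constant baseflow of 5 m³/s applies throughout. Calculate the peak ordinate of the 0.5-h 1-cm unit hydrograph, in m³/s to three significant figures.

U_p ≈ 34.4 m³/s

Direct runoff: 0.0, 5.0, 21.0, 59.0, 86.0, 66.0, 50.0, 38.0, 29.0, 22.0, 17.0, 13.0, 0.0 m³/s; ΣQ_DR = 406.0 m³/s, peak = 86.0 m³/s.
Runoff depth d = ΣQ_DR·Δt / A = 406.0 × 1800 / (29.2 km²) = 25.03 mm.
The 1-cm UH is the DRH scaled by (10 mm)/d, so U_p = 86.0 × 10/25.03 = 34.4 m³/s.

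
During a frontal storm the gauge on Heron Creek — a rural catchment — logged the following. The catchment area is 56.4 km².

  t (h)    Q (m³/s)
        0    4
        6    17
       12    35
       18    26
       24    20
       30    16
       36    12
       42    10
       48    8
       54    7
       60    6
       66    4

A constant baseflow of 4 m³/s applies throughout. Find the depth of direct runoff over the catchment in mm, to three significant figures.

d ≈ 44.8 mm

Direct runoff: 0.0, 13.0, 31.0, 22.0, 16.0, 12.0, 8.0, 6.0, 4.0, 3.0, 2.0, 0.0 m³/s; ΣQ_DR = 117.0 m³/s.
V = ΣQ_DR · Δt = 117.0 × 21600 s = 2.527 × 10^6 m³.
Over A = 56.4 km², depth = V / A = 44.8 mm.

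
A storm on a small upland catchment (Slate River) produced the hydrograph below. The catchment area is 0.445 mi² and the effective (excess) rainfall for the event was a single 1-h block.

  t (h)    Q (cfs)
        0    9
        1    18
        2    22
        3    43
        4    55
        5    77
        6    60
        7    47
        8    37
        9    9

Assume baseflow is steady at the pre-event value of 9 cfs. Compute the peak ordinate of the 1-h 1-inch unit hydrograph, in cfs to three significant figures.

U_p ≈ 68.0 cfs

Direct runoff: 0.0, 9.0, 13.0, 34.0, 46.0, 68.0, 51.0, 38.0, 28.0, 0.0 cfs; ΣQ_DR = 287.0 cfs, peak = 68.0 cfs.
Runoff depth d = ΣQ_DR·Δt / A = 287.0 × 3600 / (0.445 mi²) = 0.9994 in.
The 1-inch UH is the DRH scaled by (1 in)/d, so U_p = 68.0 × 1/0.9994 = 68.0 cfs.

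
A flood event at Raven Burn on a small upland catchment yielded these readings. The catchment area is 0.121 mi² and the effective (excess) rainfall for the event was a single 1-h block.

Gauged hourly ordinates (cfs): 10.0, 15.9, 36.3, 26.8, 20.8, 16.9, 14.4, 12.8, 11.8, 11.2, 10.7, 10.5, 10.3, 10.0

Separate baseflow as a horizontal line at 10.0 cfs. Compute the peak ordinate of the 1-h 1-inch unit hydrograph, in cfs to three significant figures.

Direct runoff: 0.0, 5.9, 26.3, 16.8, 10.8, 6.9, 4.4, 2.8, 1.8, 1.2, 0.7, 0.5, 0.3, 0.0 cfs; ΣQ_DR = 78.40 cfs, peak = 26.3 cfs.
Runoff depth d = ΣQ_DR·Δt / A = 78.40 × 3600 / (0.121 mi²) = 1.004 in.
The 1-inch UH is the DRH scaled by (1 in)/d, so U_p = 26.3 × 1/1.004 = 26.2 cfs.

U_p ≈ 26.2 cfs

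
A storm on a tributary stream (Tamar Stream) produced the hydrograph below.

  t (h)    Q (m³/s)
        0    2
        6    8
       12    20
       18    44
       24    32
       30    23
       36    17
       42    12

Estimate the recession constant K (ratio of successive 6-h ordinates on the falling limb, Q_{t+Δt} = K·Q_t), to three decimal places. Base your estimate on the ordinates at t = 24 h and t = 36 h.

Using the recession-limb readings at t = 24 h and t = 36 h: Q falls from 32 to 17 m³/s over 2 intervals.
K = (Q₂/Q₁)^(1/2) = (17/32)^(1/2) = 0.729.

K ≈ 0.729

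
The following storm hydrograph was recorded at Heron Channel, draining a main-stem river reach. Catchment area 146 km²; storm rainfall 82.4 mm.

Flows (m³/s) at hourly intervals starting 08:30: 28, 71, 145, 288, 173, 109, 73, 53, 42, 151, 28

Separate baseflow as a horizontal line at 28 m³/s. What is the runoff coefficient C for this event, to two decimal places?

ΣQ_DR = 853.0 m³/s; V = ΣQ_DR·Δt = 3.071 × 10^6 m³.
Runoff depth d = V / A = 21.03 mm.
C = d / P = 21.03 / 82.4 = 0.26.

C ≈ 0.26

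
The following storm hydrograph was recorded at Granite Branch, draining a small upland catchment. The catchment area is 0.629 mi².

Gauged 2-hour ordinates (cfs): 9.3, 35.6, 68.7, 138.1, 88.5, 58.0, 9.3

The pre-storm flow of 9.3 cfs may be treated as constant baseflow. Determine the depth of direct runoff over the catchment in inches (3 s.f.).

Direct runoff: 0.0, 26.3, 59.4, 128.8, 79.2, 48.7, 0.0 cfs; ΣQ_DR = 342.4 cfs.
V = ΣQ_DR · Δt = 342.4 × 7200 s = 2.465 × 10^6 ft³.
Over A = 0.629 mi², depth = V / A = 1.69 in.

d ≈ 1.69 in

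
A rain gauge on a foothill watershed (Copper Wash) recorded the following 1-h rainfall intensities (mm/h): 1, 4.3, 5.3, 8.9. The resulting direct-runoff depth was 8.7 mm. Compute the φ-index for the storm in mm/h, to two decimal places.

φ ≈ 3.27 mm/h

Only the 3 blocks with intensity above φ contribute runoff: 4.3, 5.3, 8.9 mm/h.
Σ(I−φ)·Δt = d  ⇒  (4.3+5.3+8.9 − 3φ)·1 = 8.7
φ = (18.50 − 8.7/1) / 3 = 3.27 mm/h.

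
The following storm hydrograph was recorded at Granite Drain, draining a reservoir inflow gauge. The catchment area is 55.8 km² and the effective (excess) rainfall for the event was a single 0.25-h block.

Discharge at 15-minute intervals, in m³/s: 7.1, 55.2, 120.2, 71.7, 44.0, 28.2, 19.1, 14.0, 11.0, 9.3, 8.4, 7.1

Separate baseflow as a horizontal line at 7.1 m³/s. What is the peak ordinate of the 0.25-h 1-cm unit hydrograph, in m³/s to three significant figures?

Direct runoff: 0.0, 48.1, 113.1, 64.6, 36.9, 21.1, 12.0, 6.9, 3.9, 2.2, 1.3, 0.0 m³/s; ΣQ_DR = 310.1 m³/s, peak = 113.1 m³/s.
Runoff depth d = ΣQ_DR·Δt / A = 310.1 × 900 / (55.8 km²) = 5.002 mm.
The 1-cm UH is the DRH scaled by (10 mm)/d, so U_p = 113.1 × 10/5.002 = 226 m³/s.

U_p ≈ 226 m³/s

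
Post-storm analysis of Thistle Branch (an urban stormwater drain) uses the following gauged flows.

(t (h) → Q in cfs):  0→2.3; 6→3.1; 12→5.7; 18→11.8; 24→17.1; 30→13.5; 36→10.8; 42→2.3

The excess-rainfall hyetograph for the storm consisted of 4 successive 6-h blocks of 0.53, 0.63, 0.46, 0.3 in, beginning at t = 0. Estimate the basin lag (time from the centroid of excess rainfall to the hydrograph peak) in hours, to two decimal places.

Centroid of excess rainfall: t_c = Σ P_i·t̄_i / ΣP_i = 10.6562 h (block centres at 3, 9, 15, 21 h).
Hydrograph peak occurs at t = 24 h, so basin lag t_L = 24 − 10.6562 = 13.34 h.

t_L ≈ 13.34 h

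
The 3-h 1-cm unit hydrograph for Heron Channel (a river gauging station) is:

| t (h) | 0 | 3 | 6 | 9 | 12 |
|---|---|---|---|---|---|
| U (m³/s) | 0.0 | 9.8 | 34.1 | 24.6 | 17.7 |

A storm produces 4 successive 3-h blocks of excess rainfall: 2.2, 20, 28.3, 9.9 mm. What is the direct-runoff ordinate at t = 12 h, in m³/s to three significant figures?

Q ≈ 159 m³/s

By discrete convolution, Q_j = Σ (P_i / 10 mm) · U_{j−i}.
At t = 12 h (j=4): Q = (2.2/10)·17.7 + (20/10)·24.6 + (28.3/10)·34.1 + (9.9/10)·9.8 = 159 m³/s.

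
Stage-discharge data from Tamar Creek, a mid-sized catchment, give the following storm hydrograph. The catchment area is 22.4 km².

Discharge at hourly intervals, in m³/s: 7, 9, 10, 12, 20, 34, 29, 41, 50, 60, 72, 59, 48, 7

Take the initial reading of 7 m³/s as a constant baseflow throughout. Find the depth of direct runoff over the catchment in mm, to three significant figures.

Direct runoff: 0.0, 2.0, 3.0, 5.0, 13.0, 27.0, 22.0, 34.0, 43.0, 53.0, 65.0, 52.0, 41.0, 0.0 m³/s; ΣQ_DR = 360.0 m³/s.
V = ΣQ_DR · Δt = 360.0 × 3600 s = 1.296 × 10^6 m³.
Over A = 22.4 km², depth = V / A = 57.9 mm.

d ≈ 57.9 mm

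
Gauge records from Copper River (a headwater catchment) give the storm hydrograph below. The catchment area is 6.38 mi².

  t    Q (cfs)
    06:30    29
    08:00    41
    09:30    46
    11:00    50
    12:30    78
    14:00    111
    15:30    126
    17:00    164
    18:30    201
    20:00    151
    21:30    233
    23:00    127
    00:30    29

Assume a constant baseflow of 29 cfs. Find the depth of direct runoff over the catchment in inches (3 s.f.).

Direct runoff: 0.0, 12.0, 17.0, 21.0, 49.0, 82.0, 97.0, 135.0, 172.0, 122.0, 204.0, 98.0, 0.0 cfs; ΣQ_DR = 1009 cfs.
V = ΣQ_DR · Δt = 1009 × 5400 s = 5.449 × 10^6 ft³.
Over A = 6.38 mi², depth = V / A = 0.368 in.

d ≈ 0.368 in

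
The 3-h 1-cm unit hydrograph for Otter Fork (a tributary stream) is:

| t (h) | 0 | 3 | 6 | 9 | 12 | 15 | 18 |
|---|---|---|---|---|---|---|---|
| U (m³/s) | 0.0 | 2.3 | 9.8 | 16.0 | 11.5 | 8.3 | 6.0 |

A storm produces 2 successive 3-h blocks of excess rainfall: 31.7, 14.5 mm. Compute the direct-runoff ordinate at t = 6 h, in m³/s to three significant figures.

By discrete convolution, Q_j = Σ (P_i / 10 mm) · U_{j−i}.
At t = 6 h (j=2): Q = (31.7/10)·9.8 + (14.5/10)·2.3 = 34.4 m³/s.

Q ≈ 34.4 m³/s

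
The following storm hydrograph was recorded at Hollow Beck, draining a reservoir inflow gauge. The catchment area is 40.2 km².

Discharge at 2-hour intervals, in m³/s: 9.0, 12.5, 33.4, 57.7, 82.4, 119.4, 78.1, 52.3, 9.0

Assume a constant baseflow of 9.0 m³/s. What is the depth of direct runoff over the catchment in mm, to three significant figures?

d ≈ 66.8 mm

Direct runoff: 0.0, 3.5, 24.4, 48.7, 73.4, 110.4, 69.1, 43.3, 0.0 m³/s; ΣQ_DR = 372.8 m³/s.
V = ΣQ_DR · Δt = 372.8 × 7200 s = 2.684 × 10^6 m³.
Over A = 40.2 km², depth = V / A = 66.8 mm.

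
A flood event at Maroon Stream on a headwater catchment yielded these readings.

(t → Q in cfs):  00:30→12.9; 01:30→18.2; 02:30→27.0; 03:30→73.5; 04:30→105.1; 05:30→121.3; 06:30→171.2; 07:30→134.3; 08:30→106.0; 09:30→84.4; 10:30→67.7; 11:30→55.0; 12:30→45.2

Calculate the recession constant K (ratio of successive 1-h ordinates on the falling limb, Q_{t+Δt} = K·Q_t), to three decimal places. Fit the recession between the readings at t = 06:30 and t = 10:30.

Using the recession-limb readings at t = 06:30 and t = 10:30: Q falls from 171.2 to 67.7 cfs over 4 intervals.
K = (Q₂/Q₁)^(1/4) = (67.7/171.2)^(1/4) = 0.793.

K ≈ 0.793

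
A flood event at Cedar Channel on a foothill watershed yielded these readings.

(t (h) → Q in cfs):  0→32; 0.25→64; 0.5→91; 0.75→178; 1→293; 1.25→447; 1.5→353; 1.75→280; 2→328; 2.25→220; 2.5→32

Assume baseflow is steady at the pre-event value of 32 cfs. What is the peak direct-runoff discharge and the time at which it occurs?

Subtracting baseflow gives direct-runoff ordinates: 0.0, 32.0, 59.0, 146.0, 261.0, 415.0, 321.0, 248.0, 296.0, 188.0, 0.0 cfs.
The maximum is 415.0 cfs, occurring at the reading for t = 1.25 h.

Q_p = 415.0 cfs at t = 1.25 h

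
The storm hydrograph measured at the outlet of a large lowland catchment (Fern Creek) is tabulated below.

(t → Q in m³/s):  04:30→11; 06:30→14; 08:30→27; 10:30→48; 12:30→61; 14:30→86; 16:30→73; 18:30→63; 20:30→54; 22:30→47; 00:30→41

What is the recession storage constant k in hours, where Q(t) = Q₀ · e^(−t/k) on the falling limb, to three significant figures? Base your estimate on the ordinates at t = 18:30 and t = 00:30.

On the falling limb, Q drops from 63 to 41 m³/s between t = 18:30 and t = 00:30 (Δt = 6 h).
k = −Δt / ln(Q₂/Q₁) = −6 / ln(41/63) = 14.0 h.

k ≈ 14.0 h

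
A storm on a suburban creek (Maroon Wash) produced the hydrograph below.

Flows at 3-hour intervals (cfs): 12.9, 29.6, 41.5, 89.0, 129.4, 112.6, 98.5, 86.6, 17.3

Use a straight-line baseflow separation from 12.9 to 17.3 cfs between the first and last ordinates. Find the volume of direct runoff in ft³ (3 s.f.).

V ≈ 5.20 × 10^6 ft³

Direct-runoff ordinates (Q − Q_b): 0.00, 16.15, 27.50, 74.45, 114.30, 96.95, 82.30, 69.85, 0.00 cfs.
ΣQ_DR = 481.5 cfs.
With Δt = 3 h = 10800 s, V = ΣQ_DR · Δt = 481.5 × 10800 = 5.20 × 10^6 ft³.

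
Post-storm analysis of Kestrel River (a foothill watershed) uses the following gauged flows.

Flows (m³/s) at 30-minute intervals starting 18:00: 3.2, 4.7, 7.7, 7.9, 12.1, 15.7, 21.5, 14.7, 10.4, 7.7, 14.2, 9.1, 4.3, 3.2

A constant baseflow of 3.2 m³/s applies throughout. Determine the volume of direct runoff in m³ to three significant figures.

Direct-runoff ordinates (Q − Q_b): 0.0, 1.5, 4.5, 4.7, 8.9, 12.5, 18.3, 11.5, 7.2, 4.5, 11.0, 5.9, 1.1, 0.0 m³/s.
ΣQ_DR = 91.60 m³/s.
With Δt = 0.5 h = 1800 s, V = ΣQ_DR · Δt = 91.60 × 1800 = 1.65 × 10^5 m³.

V ≈ 1.65 × 10^5 m³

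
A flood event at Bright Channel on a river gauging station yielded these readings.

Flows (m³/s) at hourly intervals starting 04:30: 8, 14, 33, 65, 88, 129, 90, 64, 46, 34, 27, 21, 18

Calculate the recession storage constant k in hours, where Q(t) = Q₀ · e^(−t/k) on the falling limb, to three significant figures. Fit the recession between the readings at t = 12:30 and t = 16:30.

On the falling limb, Q drops from 46 to 18 m³/s between t = 12:30 and t = 16:30 (Δt = 4 h).
k = −Δt / ln(Q₂/Q₁) = −4 / ln(18/46) = 4.26 h.

k ≈ 4.26 h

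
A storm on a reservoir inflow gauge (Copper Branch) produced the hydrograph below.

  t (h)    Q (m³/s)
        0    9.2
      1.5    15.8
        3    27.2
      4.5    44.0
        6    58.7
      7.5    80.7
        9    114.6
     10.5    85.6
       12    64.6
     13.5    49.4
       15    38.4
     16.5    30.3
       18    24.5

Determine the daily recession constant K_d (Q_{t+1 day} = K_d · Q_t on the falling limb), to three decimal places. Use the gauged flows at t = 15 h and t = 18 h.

Between t = 15 h and t = 18 h the flow falls from 38.4 to 24.5 m³/s over 2×1.5 h = 3 h.
Per-interval ratio K = (24.5/38.4)^(1/2) = 0.7988; K_d = K^(24/1.5) = 0.027.

K_d ≈ 0.027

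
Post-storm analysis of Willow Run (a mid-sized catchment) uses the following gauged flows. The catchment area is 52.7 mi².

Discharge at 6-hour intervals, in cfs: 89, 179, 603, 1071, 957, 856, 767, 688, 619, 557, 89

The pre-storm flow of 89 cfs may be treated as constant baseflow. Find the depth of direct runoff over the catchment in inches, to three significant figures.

d ≈ 0.970 in

Direct runoff: 0.0, 90.0, 514.0, 982.0, 868.0, 767.0, 678.0, 599.0, 530.0, 468.0, 0.0 cfs; ΣQ_DR = 5496 cfs.
V = ΣQ_DR · Δt = 5496 × 21600 s = 1.187 × 10^8 ft³.
Over A = 52.7 mi², depth = V / A = 0.970 in.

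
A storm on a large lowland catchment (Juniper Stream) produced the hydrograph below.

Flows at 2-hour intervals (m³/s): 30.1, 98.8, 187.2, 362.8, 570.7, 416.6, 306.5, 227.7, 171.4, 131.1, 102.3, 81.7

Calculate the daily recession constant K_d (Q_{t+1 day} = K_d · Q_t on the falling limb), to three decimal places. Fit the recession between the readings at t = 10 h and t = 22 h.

Between t = 10 h and t = 22 h the flow falls from 416.6 to 81.7 m³/s over 6×2 h = 12 h.
Per-interval ratio K = (81.7/416.6)^(1/6) = 0.7622; K_d = K^(24/2) = 0.038.

K_d ≈ 0.038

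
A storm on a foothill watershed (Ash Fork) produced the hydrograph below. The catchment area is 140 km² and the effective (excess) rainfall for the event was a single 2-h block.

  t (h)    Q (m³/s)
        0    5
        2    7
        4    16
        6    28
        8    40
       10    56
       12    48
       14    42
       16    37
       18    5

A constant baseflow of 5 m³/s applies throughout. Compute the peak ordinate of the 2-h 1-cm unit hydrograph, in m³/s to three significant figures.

U_p ≈ 42.4 m³/s

Direct runoff: 0.0, 2.0, 11.0, 23.0, 35.0, 51.0, 43.0, 37.0, 32.0, 0.0 m³/s; ΣQ_DR = 234.0 m³/s, peak = 51.0 m³/s.
Runoff depth d = ΣQ_DR·Δt / A = 234.0 × 7200 / (140 km²) = 12.03 mm.
The 1-cm UH is the DRH scaled by (10 mm)/d, so U_p = 51.0 × 10/12.03 = 42.4 m³/s.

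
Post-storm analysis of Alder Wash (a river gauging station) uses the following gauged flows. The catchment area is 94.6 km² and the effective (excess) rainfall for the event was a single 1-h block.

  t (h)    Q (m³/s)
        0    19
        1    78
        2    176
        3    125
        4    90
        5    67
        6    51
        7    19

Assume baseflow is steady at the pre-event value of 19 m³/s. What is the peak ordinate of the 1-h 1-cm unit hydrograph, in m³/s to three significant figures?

Direct runoff: 0.0, 59.0, 157.0, 106.0, 71.0, 48.0, 32.0, 0.0 m³/s; ΣQ_DR = 473.0 m³/s, peak = 157.0 m³/s.
Runoff depth d = ΣQ_DR·Δt / A = 473.0 × 3600 / (94.6 km²) = 18.00 mm.
The 1-cm UH is the DRH scaled by (10 mm)/d, so U_p = 157.0 × 10/18.00 = 87.2 m³/s.

U_p ≈ 87.2 m³/s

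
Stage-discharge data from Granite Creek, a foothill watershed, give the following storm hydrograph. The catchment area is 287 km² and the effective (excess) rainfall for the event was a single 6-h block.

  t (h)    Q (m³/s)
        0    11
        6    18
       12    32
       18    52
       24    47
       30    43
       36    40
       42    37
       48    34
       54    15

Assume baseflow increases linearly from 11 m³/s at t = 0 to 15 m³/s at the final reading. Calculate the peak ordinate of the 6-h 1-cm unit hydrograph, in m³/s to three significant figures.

U_p ≈ 26.5 m³/s

Direct runoff: 0.00, 6.56, 20.11, 39.67, 34.22, 29.78, 26.33, 22.89, 19.44, 0.00 m³/s; ΣQ_DR = 199.0 m³/s, peak = 39.67 m³/s.
Runoff depth d = ΣQ_DR·Δt / A = 199.0 × 21600 / (287 km²) = 14.98 mm.
The 1-cm UH is the DRH scaled by (10 mm)/d, so U_p = 39.67 × 10/14.98 = 26.5 m³/s.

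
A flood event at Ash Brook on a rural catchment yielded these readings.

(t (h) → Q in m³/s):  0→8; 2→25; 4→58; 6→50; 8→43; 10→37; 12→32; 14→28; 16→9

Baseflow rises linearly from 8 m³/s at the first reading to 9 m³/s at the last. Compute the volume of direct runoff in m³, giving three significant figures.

Direct-runoff ordinates (Q − Q_b): 0.00, 16.88, 49.75, 41.62, 34.50, 28.38, 23.25, 19.12, 0.00 m³/s.
ΣQ_DR = 213.5 m³/s.
With Δt = 2 h = 7200 s, V = ΣQ_DR · Δt = 213.5 × 7200 = 1.54 × 10^6 m³.

V ≈ 1.54 × 10^6 m³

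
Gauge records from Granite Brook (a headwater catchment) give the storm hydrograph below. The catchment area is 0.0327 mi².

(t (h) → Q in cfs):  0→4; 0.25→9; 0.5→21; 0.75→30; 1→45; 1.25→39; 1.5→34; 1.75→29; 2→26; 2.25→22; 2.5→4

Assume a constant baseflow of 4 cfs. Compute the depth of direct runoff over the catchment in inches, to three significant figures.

Direct runoff: 0.0, 5.0, 17.0, 26.0, 41.0, 35.0, 30.0, 25.0, 22.0, 18.0, 0.0 cfs; ΣQ_DR = 219.0 cfs.
V = ΣQ_DR · Δt = 219.0 × 900 s = 1.971 × 10^5 ft³.
Over A = 0.0327 mi², depth = V / A = 2.59 in.

d ≈ 2.59 in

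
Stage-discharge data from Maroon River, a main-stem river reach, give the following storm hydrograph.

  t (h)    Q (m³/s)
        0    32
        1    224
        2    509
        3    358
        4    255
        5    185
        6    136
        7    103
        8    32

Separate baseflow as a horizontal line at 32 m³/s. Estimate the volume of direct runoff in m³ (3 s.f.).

Direct-runoff ordinates (Q − Q_b): 0.0, 192.0, 477.0, 326.0, 223.0, 153.0, 104.0, 71.0, 0.0 m³/s.
ΣQ_DR = 1546 m³/s.
With Δt = 1 h = 3600 s, V = ΣQ_DR · Δt = 1546 × 3600 = 5.57 × 10^6 m³.

V ≈ 5.57 × 10^6 m³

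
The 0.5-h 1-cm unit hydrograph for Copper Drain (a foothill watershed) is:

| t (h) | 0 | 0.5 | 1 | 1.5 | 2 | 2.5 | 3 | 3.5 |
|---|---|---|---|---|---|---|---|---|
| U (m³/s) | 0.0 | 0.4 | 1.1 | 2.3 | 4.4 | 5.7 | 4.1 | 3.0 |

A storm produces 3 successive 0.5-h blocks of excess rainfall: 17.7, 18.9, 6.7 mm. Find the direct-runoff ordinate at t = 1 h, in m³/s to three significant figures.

Q ≈ 2.70 m³/s

By discrete convolution, Q_j = Σ (P_i / 10 mm) · U_{j−i}.
At t = 1 h (j=2): Q = (17.7/10)·1.1 + (18.9/10)·0.4 + (6.7/10)·0.0 = 2.70 m³/s.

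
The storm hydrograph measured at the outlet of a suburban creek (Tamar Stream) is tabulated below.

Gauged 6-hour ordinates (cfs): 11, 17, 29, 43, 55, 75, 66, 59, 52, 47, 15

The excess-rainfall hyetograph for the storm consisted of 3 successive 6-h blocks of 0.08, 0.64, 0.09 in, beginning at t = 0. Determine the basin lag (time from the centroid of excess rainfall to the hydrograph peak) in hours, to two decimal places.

Centroid of excess rainfall: t_c = Σ P_i·t̄_i / ΣP_i = 9.0741 h (block centres at 3, 9, 15 h).
Hydrograph peak occurs at t = 30 h, so basin lag t_L = 30 − 9.0741 = 20.93 h.

t_L ≈ 20.93 h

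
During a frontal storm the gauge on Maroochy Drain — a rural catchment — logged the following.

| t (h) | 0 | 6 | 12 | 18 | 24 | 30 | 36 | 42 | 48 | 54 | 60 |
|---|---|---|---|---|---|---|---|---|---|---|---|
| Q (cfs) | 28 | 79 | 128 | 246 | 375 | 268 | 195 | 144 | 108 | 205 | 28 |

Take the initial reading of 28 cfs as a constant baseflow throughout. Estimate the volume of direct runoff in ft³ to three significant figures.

Direct-runoff ordinates (Q − Q_b): 0.0, 51.0, 100.0, 218.0, 347.0, 240.0, 167.0, 116.0, 80.0, 177.0, 0.0 cfs.
ΣQ_DR = 1496 cfs.
With Δt = 6 h = 21600 s, V = ΣQ_DR · Δt = 1496 × 21600 = 3.23 × 10^7 ft³.

V ≈ 3.23 × 10^7 ft³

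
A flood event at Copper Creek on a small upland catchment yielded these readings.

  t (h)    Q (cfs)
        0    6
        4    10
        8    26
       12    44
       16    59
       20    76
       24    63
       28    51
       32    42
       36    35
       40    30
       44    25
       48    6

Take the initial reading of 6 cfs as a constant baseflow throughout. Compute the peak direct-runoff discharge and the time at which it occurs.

Q_p = 70.0 cfs at t = 20 h

Subtracting baseflow gives direct-runoff ordinates: 0.0, 4.0, 20.0, 38.0, 53.0, 70.0, 57.0, 45.0, 36.0, 29.0, 24.0, 19.0, 0.0 cfs.
The maximum is 70.0 cfs, occurring at the reading for t = 20 h.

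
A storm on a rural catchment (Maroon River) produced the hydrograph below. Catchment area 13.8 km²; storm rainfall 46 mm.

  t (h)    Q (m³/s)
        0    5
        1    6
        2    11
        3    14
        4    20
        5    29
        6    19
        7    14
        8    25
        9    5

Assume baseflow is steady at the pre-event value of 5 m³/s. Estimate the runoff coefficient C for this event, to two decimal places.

ΣQ_DR = 98.00 m³/s; V = ΣQ_DR·Δt = 3.528 × 10^5 m³.
Runoff depth d = V / A = 25.57 mm.
C = d / P = 25.57 / 46 = 0.56.

C ≈ 0.56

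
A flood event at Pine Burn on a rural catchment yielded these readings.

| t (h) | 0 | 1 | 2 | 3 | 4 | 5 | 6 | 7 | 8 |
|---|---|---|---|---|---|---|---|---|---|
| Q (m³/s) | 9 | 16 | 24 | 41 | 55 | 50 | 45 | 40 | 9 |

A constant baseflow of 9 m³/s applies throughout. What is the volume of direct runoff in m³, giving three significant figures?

Direct-runoff ordinates (Q − Q_b): 0.0, 7.0, 15.0, 32.0, 46.0, 41.0, 36.0, 31.0, 0.0 m³/s.
ΣQ_DR = 208.0 m³/s.
With Δt = 1 h = 3600 s, V = ΣQ_DR · Δt = 208.0 × 3600 = 7.49 × 10^5 m³.

V ≈ 7.49 × 10^5 m³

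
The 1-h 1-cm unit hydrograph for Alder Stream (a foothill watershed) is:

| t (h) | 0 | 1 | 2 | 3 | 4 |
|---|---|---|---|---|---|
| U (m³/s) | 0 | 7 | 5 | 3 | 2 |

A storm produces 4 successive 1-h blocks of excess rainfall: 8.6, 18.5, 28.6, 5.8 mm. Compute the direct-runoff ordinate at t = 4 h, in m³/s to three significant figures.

By discrete convolution, Q_j = Σ (P_i / 10 mm) · U_{j−i}.
At t = 4 h (j=4): Q = (8.6/10)·2 + (18.5/10)·3 + (28.6/10)·5 + (5.8/10)·7 = 25.6 m³/s.

Q ≈ 25.6 m³/s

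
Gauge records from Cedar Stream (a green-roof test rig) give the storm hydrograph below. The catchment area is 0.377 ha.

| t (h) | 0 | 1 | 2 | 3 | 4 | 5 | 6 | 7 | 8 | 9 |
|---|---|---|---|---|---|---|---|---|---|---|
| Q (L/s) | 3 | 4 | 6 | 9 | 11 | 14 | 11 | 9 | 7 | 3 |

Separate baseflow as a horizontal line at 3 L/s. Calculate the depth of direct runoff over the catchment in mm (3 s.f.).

Direct runoff: 0.0, 1.0, 3.0, 6.0, 8.0, 11.0, 8.0, 6.0, 4.0, 0.0 L/s; ΣQ_DR = 47.00 L/s.
V = ΣQ_DR · Δt = 47.00 × 3600 s = 1.692 × 10^5 L.
Over A = 0.377 ha, depth = V / A = 44.9 mm.

d ≈ 44.9 mm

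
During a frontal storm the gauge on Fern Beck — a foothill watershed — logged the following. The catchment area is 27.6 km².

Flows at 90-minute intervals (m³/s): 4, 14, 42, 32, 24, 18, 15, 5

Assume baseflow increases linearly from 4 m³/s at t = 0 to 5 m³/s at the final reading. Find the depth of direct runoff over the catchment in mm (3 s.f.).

d ≈ 23.1 mm

Direct runoff: 0.00, 9.86, 37.71, 27.57, 19.43, 13.29, 10.14, 0.00 m³/s; ΣQ_DR = 118.0 m³/s.
V = ΣQ_DR · Δt = 118.0 × 5400 s = 6.372 × 10^5 m³.
Over A = 27.6 km², depth = V / A = 23.1 mm.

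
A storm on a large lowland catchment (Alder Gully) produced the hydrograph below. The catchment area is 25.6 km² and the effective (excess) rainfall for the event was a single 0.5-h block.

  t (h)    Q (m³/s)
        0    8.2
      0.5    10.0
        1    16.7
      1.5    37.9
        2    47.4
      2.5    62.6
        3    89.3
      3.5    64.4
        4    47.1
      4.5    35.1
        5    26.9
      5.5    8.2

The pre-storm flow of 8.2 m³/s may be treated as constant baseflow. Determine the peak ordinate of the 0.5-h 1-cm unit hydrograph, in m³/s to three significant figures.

Direct runoff: 0.0, 1.8, 8.5, 29.7, 39.2, 54.4, 81.1, 56.2, 38.9, 26.9, 18.7, 0.0 m³/s; ΣQ_DR = 355.4 m³/s, peak = 81.1 m³/s.
Runoff depth d = ΣQ_DR·Δt / A = 355.4 × 1800 / (25.6 km²) = 24.99 mm.
The 1-cm UH is the DRH scaled by (10 mm)/d, so U_p = 81.1 × 10/24.99 = 32.5 m³/s.

U_p ≈ 32.5 m³/s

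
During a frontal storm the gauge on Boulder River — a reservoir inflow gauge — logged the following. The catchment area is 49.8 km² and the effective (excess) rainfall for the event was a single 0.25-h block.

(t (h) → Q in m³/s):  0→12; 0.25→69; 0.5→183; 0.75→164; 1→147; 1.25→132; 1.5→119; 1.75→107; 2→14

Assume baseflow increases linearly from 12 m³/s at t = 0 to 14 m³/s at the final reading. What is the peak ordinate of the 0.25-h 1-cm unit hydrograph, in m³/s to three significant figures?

Direct runoff: 0.00, 56.75, 170.50, 151.25, 134.00, 118.75, 105.50, 93.25, 0.00 m³/s; ΣQ_DR = 830.0 m³/s, peak = 170.50 m³/s.
Runoff depth d = ΣQ_DR·Δt / A = 830.0 × 900 / (49.8 km²) = 15.00 mm.
The 1-cm UH is the DRH scaled by (10 mm)/d, so U_p = 170.50 × 10/15.00 = 114 m³/s.

U_p ≈ 114 m³/s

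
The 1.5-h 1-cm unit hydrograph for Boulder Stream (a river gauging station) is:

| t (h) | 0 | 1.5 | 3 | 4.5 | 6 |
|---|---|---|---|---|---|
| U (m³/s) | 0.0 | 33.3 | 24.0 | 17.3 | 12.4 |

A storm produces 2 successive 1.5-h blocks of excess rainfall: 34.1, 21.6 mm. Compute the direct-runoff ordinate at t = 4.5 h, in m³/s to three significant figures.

Q ≈ 111 m³/s

By discrete convolution, Q_j = Σ (P_i / 10 mm) · U_{j−i}.
At t = 4.5 h (j=3): Q = (34.1/10)·17.3 + (21.6/10)·24.0 = 111 m³/s.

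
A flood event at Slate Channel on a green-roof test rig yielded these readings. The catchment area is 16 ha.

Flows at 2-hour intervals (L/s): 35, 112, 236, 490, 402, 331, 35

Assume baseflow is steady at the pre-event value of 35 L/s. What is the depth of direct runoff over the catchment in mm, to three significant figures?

Direct runoff: 0.0, 77.0, 201.0, 455.0, 367.0, 296.0, 0.0 L/s; ΣQ_DR = 1396 L/s.
V = ΣQ_DR · Δt = 1396 × 7200 s = 1.005 × 10^7 L.
Over A = 16 ha, depth = V / A = 62.8 mm.

d ≈ 62.8 mm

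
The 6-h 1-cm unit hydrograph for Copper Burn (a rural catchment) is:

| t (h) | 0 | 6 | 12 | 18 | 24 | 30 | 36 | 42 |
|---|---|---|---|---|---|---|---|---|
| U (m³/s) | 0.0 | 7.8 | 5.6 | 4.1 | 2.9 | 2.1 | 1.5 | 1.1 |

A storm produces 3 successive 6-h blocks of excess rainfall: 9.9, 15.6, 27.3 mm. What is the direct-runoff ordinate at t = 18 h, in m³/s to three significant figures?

Q ≈ 34.1 m³/s

By discrete convolution, Q_j = Σ (P_i / 10 mm) · U_{j−i}.
At t = 18 h (j=3): Q = (9.9/10)·4.1 + (15.6/10)·5.6 + (27.3/10)·7.8 = 34.1 m³/s.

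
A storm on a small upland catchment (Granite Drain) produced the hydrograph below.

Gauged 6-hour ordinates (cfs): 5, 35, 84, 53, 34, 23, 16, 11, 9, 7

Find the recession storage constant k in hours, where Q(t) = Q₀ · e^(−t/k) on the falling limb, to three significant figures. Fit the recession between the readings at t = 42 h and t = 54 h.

On the falling limb, Q drops from 11 to 7 cfs between t = 42 h and t = 54 h (Δt = 12 h).
k = −Δt / ln(Q₂/Q₁) = −12 / ln(7/11) = 26.5 h.

k ≈ 26.5 h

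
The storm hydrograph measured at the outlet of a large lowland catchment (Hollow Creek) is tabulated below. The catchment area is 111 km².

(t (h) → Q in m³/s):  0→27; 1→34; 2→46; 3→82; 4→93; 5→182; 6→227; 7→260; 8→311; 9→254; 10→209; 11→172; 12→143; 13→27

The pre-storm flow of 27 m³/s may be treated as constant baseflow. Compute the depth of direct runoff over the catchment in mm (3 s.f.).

Direct runoff: 0.0, 7.0, 19.0, 55.0, 66.0, 155.0, 200.0, 233.0, 284.0, 227.0, 182.0, 145.0, 116.0, 0.0 m³/s; ΣQ_DR = 1689 m³/s.
V = ΣQ_DR · Δt = 1689 × 3600 s = 6.080 × 10^6 m³.
Over A = 111 km², depth = V / A = 54.8 mm.

d ≈ 54.8 mm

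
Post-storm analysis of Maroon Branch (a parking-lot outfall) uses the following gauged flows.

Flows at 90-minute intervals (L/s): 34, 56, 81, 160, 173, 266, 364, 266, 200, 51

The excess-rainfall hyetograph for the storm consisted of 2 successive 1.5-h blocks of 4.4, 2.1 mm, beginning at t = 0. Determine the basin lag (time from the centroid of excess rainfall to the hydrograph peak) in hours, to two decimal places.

t_L ≈ 7.77 h

Centroid of excess rainfall: t_c = Σ P_i·t̄_i / ΣP_i = 1.2346 h (block centres at 0.75, 2.25 h).
Hydrograph peak occurs at t = 9 h, so basin lag t_L = 9 − 1.2346 = 7.77 h.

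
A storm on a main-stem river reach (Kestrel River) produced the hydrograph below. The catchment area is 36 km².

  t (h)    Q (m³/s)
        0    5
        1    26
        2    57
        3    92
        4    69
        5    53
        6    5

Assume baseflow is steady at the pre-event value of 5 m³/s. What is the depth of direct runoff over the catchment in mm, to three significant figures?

Direct runoff: 0.0, 21.0, 52.0, 87.0, 64.0, 48.0, 0.0 m³/s; ΣQ_DR = 272.0 m³/s.
V = ΣQ_DR · Δt = 272.0 × 3600 s = 9.792 × 10^5 m³.
Over A = 36 km², depth = V / A = 27.2 mm.

d ≈ 27.2 mm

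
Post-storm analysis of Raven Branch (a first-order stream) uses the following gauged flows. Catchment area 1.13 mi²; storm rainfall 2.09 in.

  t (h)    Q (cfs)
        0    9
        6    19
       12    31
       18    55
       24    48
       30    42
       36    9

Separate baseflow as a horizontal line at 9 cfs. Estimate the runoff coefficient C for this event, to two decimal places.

ΣQ_DR = 150.0 cfs; V = ΣQ_DR·Δt = 3.240 × 10^6 ft³.
Runoff depth d = V / A = 1.234 in.
C = d / P = 1.234 / 2.09 = 0.59.

C ≈ 0.59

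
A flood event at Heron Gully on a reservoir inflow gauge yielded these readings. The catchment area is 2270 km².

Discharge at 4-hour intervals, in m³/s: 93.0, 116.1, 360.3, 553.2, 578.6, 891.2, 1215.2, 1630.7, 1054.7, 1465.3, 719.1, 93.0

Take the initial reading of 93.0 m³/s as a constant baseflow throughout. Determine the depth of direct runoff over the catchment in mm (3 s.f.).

d ≈ 48.6 mm

Direct runoff: 0.0, 23.1, 267.3, 460.2, 485.6, 798.2, 1122.2, 1537.7, 961.7, 1372.3, 626.1, 0.0 m³/s; ΣQ_DR = 7654 m³/s.
V = ΣQ_DR · Δt = 7654 × 14400 s = 1.102 × 10^8 m³.
Over A = 2270 km², depth = V / A = 48.6 mm.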